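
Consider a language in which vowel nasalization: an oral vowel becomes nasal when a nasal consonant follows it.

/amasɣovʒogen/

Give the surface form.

[ãmasɣovʒogẽn]

/a/ before nasal /m/ → [ã]
/e/ before nasal /n/ → [ẽ]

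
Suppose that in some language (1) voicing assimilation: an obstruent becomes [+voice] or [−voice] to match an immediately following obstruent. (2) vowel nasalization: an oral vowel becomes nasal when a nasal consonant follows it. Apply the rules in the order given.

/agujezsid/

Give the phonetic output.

[agujessid]

Rule 1: /z/ before /s/ (voiceless) → [s]
After rule 1: agujessid
Rule 2: no segment meets the rule's conditions; no change.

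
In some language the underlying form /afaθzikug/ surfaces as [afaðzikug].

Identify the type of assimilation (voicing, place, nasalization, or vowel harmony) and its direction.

/θ/→[ð].
Each target copies a feature from the following segment, so the direction is regressive.

voicing assimilation, regressive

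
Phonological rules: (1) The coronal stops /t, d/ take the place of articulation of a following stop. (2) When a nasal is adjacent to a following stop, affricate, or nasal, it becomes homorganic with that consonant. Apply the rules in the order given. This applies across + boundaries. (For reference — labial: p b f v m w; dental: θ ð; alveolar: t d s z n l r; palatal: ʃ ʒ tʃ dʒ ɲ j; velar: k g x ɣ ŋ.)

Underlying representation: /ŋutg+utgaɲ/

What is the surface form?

Rule 1: /t/ before /g/ (velar) → [k]
Rule 1: /t/ before /g/ (velar) → [k]
After rule 1: ŋukg+ukgaɲ
Rule 2: no segment meets the rule's conditions; no change.

[ŋukg+ukgaɲ]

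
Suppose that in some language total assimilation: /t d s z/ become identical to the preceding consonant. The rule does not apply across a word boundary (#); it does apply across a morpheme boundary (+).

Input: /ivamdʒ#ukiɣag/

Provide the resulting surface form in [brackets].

no segment meets the rule's conditions; no change.

[ivamdʒ#ukiɣag]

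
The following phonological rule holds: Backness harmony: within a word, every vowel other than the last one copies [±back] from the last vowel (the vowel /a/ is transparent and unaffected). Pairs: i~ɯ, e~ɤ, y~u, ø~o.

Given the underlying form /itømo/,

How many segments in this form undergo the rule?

2

/i/ harmonizes with /o/ ([+back]) → [ɯ]
/ø/ harmonizes with /o/ ([+back]) → [o]
2 segments change.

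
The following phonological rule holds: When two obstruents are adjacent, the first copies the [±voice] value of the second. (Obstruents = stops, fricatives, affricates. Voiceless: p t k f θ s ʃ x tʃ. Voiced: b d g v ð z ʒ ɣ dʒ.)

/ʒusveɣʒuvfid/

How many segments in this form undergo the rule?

/s/ before /v/ (voiced) → [z]
/v/ before /f/ (voiceless) → [f]
2 segments change.

2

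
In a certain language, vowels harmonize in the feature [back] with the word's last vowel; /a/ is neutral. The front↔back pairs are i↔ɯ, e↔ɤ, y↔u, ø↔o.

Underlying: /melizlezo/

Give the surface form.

/e/ harmonizes with /o/ ([+back]) → [ɤ]
/i/ harmonizes with /o/ ([+back]) → [ɯ]
/e/ harmonizes with /o/ ([+back]) → [ɤ]

[mɤlɯzlɤzo]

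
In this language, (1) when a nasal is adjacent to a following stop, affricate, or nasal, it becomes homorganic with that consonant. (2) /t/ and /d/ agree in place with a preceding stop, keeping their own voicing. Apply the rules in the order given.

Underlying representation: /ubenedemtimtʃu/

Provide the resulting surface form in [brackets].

Rule 1: /m/ before /t/ (alveolar) → [n]
Rule 1: /m/ before /tʃ/ (palatal) → [ɲ]
After rule 1: ubenedentiɲtʃu
Rule 2: no segment meets the rule's conditions; no change.

[ubenedentiɲtʃu]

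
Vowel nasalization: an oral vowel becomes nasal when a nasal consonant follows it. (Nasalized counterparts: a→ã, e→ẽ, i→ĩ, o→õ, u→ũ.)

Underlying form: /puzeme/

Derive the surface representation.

[puzẽme]

/e/ before nasal /m/ → [ẽ]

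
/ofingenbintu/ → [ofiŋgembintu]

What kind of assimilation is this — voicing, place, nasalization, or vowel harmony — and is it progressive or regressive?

/n/→[ŋ] /n/→[m].
Each target copies a feature from the following segment, so the direction is regressive.

place assimilation, regressive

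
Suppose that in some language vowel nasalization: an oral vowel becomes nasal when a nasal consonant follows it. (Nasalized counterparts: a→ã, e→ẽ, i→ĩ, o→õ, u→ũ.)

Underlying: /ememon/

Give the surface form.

[ẽmẽmõn]

/e/ before nasal /m/ → [ẽ]
/e/ before nasal /m/ → [ẽ]
/o/ before nasal /n/ → [õ]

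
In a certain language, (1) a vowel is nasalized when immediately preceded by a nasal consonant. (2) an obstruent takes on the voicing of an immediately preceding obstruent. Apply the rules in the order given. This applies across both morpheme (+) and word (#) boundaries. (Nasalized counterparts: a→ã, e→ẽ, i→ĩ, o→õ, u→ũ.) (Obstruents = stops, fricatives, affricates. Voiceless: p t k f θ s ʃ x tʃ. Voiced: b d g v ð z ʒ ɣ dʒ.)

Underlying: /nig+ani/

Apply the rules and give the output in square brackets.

[nĩg+anĩ]

Rule 1: /i/ after nasal /n/ → [ĩ]
Rule 1: /i/ after nasal /n/ → [ĩ]
After rule 1: nĩg+anĩ
Rule 2: no segment meets the rule's conditions; no change.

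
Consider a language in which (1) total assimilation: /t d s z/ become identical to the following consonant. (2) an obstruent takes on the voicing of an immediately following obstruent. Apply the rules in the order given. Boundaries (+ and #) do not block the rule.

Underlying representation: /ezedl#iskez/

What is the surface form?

Rule 1: /d/ before /l/ → [l] (total assimilation)
Rule 1: /s/ before /k/ → [k] (total assimilation)
After rule 1: ezell#ikkez
Rule 2: no segment meets the rule's conditions; no change.

[ezell#ikkez]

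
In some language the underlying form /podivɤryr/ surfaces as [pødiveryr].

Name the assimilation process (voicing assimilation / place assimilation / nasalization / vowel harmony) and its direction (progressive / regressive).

/o/→[ø] /ɤ/→[e].
Vowels agree with the last vowel, so the harmony is regressive.

vowel harmony, regressive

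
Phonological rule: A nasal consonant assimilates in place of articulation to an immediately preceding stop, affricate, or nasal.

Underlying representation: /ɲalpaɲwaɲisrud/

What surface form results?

no segment meets the rule's conditions; no change.

[ɲalpaɲwaɲisrud]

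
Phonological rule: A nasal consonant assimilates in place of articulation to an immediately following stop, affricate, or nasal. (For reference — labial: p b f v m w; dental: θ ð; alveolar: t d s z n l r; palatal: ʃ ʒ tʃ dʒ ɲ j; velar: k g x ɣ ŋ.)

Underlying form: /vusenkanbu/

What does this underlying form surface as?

[vuseŋkambu]

/n/ before /k/ (velar) → [ŋ]
/n/ before /b/ (labial) → [m]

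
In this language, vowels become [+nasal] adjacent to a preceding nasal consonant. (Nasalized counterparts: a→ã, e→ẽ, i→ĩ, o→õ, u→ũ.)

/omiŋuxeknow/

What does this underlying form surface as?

/i/ after nasal /m/ → [ĩ]
/u/ after nasal /ŋ/ → [ũ]
/o/ after nasal /n/ → [õ]

[omĩŋũxeknõw]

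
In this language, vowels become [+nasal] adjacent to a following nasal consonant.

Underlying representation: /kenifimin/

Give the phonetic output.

/e/ before nasal /n/ → [ẽ]
/i/ before nasal /m/ → [ĩ]
/i/ before nasal /n/ → [ĩ]

[kẽnifĩmĩn]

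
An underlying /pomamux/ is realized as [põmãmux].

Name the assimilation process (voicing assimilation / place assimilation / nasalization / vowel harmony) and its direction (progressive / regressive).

/o/→[õ] /a/→[ã].
Each target copies a feature from the following segment, so the direction is regressive.

nasalization, regressive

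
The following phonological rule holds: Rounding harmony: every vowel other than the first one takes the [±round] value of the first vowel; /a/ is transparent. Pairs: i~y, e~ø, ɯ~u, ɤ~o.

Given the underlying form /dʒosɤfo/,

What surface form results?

/ɤ/ harmonizes with /o/ ([+round]) → [o]

[dʒosofo]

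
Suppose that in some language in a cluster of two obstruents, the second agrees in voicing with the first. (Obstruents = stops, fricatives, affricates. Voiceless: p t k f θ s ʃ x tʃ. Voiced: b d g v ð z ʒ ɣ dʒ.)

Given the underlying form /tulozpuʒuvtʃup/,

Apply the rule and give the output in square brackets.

[tulozbuʒuvdʒup]

/p/ after /z/ (voiced) → [b]
/tʃ/ after /v/ (voiced) → [dʒ]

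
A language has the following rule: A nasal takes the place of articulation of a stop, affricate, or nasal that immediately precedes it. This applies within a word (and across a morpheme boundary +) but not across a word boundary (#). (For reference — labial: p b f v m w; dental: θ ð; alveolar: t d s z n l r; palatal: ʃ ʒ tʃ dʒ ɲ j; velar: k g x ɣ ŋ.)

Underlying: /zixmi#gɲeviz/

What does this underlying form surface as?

[zixmi#gŋeviz]

/ɲ/ after /g/ (velar) → [ŋ]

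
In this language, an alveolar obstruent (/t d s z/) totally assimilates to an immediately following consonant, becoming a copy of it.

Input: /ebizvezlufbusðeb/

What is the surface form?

/z/ before /v/ → [v] (total assimilation)
/z/ before /l/ → [l] (total assimilation)
/s/ before /ð/ → [ð] (total assimilation)

[ebivvellufbuððeb]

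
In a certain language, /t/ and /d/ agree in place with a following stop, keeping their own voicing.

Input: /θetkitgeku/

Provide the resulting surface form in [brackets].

/t/ before /k/ (velar) → [k]
/t/ before /g/ (velar) → [k]

[θekkikgeku]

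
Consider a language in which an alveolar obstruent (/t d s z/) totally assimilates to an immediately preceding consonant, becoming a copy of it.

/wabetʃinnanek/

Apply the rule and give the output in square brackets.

no segment meets the rule's conditions; no change.

[wabetʃinnanek]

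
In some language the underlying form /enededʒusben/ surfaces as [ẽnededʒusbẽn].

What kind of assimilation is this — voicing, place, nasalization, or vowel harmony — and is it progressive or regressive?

/e/→[ẽ] /e/→[ẽ].
Each target copies a feature from the following segment, so the direction is regressive.

nasalization, regressive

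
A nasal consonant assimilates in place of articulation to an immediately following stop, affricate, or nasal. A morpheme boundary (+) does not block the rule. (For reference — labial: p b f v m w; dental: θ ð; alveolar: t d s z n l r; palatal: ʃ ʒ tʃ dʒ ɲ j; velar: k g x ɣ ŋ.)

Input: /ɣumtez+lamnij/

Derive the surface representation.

/m/ before /t/ (alveolar) → [n]
/m/ before /n/ (alveolar) → [n]

[ɣuntez+lannij]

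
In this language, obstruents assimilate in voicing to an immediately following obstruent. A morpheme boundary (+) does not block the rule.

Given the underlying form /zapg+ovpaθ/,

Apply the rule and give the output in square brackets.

[zabg+ofpaθ]

/p/ before /g/ (voiced) → [b]
/v/ before /p/ (voiceless) → [f]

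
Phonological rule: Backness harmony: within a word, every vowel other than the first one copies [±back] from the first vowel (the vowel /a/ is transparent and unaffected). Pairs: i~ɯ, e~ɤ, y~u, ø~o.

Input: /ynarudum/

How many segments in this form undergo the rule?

2

/u/ harmonizes with /y/ ([-back]) → [y]
/u/ harmonizes with /y/ ([-back]) → [y]
2 segments change.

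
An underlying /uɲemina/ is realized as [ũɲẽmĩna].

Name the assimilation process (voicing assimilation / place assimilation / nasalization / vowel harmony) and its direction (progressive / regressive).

/u/→[ũ] /e/→[ẽ] /i/→[ĩ].
Each target copies a feature from the following segment, so the direction is regressive.

nasalization, regressive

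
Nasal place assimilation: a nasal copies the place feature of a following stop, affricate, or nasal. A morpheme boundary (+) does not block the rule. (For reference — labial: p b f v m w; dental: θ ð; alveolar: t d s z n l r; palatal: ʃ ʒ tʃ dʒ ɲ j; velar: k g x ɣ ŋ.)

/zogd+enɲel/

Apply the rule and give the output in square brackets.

/n/ before /ɲ/ (palatal) → [ɲ]

[zogd+eɲɲel]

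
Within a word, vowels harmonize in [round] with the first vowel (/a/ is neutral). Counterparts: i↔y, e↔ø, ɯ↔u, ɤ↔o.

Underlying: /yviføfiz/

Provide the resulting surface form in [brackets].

[yvyføfyz]

/i/ harmonizes with /y/ ([+round]) → [y]
/i/ harmonizes with /y/ ([+round]) → [y]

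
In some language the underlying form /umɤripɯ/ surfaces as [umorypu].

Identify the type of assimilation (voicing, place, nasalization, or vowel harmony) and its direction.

/ɤ/→[o] /i/→[y] /ɯ/→[u].
Vowels agree with the first vowel, so the harmony is progressive.

vowel harmony, progressive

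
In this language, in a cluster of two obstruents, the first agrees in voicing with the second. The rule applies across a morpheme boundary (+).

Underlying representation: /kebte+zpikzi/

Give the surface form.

[kepte+spigzi]

/b/ before /t/ (voiceless) → [p]
/z/ before /p/ (voiceless) → [s]
/k/ before /z/ (voiced) → [g]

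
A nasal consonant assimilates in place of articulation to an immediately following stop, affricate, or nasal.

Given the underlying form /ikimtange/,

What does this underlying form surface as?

[ikintaŋge]

/m/ before /t/ (alveolar) → [n]
/n/ before /g/ (velar) → [ŋ]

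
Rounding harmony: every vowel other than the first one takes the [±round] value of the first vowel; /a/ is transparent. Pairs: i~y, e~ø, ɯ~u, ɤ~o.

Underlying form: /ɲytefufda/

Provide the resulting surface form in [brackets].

[ɲytøfufda]

/e/ harmonizes with /y/ ([+round]) → [ø]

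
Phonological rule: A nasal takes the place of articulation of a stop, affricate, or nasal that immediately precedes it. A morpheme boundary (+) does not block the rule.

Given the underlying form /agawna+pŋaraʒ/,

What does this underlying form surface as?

[agawna+pmaraʒ]

/ŋ/ after /p/ (labial) → [m]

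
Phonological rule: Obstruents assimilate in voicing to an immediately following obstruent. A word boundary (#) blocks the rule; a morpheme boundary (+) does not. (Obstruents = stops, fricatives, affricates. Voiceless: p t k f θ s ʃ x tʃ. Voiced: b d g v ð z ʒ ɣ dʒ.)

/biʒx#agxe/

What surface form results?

[biʃx#akxe]

/ʒ/ before /x/ (voiceless) → [ʃ]
/g/ before /x/ (voiceless) → [k]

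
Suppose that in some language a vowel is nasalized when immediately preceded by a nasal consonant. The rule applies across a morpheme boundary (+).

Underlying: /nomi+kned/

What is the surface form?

/o/ after nasal /n/ → [õ]
/i/ after nasal /m/ → [ĩ]
/e/ after nasal /n/ → [ẽ]

[nõmĩ+knẽd]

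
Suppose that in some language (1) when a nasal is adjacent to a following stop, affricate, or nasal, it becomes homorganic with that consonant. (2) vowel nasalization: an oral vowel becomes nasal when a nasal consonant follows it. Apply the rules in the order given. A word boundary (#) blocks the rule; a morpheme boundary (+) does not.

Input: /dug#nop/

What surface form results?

[dug#nop]

Rule 1: no segment meets the rule's conditions; no change.
After rule 1: dug#nop
Rule 2: no segment meets the rule's conditions; no change.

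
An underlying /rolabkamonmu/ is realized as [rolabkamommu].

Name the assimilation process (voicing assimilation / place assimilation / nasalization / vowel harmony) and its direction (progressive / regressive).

/n/→[m].
Each target copies a feature from the following segment, so the direction is regressive.

place assimilation, regressive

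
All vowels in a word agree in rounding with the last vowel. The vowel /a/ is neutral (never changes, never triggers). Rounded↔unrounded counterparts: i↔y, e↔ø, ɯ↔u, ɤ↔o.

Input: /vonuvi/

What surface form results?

/o/ harmonizes with /i/ ([-round]) → [ɤ]
/u/ harmonizes with /i/ ([-round]) → [ɯ]

[vɤnɯvi]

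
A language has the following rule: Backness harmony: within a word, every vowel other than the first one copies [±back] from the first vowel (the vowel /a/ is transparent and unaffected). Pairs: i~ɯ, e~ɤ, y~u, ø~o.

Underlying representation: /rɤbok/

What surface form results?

[rɤbok]

no segment meets the rule's conditions; no change.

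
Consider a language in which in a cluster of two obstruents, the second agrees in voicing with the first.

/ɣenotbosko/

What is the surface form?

/b/ after /t/ (voiceless) → [p]

[ɣenotposko]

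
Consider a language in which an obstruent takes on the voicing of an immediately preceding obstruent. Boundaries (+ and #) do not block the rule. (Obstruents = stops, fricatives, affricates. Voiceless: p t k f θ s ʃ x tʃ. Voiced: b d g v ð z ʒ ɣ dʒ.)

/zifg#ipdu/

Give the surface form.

/g/ after /f/ (voiceless) → [k]
/d/ after /p/ (voiceless) → [t]

[zifk#iptu]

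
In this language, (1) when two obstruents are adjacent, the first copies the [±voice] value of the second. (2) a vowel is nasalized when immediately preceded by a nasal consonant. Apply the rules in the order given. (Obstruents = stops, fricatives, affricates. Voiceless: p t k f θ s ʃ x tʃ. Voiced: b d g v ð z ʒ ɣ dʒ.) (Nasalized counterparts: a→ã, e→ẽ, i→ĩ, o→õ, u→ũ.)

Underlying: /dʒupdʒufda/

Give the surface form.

Rule 1: /p/ before /dʒ/ (voiced) → [b]
Rule 1: /f/ before /d/ (voiced) → [v]
After rule 1: dʒubdʒuvda
Rule 2: no segment meets the rule's conditions; no change.

[dʒubdʒuvda]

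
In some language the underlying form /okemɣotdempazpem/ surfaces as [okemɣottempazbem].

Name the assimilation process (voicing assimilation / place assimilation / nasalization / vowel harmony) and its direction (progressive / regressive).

/d/→[t] /p/→[b].
Each target copies a feature from the preceding segment, so the direction is progressive.

voicing assimilation, progressive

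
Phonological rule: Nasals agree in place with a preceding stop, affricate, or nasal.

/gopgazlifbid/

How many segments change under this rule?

No segment meets the rule's conditions.

0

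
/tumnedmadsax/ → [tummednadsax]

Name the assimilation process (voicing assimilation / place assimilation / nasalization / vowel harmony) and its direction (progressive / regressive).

place assimilation, progressive

/n/→[m] /m/→[n].
Each target copies a feature from the preceding segment, so the direction is progressive.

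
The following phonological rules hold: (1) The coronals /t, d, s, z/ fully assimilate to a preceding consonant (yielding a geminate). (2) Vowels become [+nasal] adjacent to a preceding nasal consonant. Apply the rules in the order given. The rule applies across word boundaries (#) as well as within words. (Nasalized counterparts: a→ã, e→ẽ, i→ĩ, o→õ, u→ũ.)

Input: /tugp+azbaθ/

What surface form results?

[tugp+azbaθ]

Rule 1: no segment meets the rule's conditions; no change.
After rule 1: tugp+azbaθ
Rule 2: no segment meets the rule's conditions; no change.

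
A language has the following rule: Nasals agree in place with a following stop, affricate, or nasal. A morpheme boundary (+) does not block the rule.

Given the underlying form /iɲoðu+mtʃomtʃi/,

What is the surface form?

/m/ before /tʃ/ (palatal) → [ɲ]
/m/ before /tʃ/ (palatal) → [ɲ]

[iɲoðu+ɲtʃoɲtʃi]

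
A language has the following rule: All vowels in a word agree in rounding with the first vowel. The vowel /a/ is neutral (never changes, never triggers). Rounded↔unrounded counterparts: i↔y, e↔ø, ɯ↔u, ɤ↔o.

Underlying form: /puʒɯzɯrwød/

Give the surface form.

[puʒuzurwød]

/ɯ/ harmonizes with /u/ ([+round]) → [u]
/ɯ/ harmonizes with /u/ ([+round]) → [u]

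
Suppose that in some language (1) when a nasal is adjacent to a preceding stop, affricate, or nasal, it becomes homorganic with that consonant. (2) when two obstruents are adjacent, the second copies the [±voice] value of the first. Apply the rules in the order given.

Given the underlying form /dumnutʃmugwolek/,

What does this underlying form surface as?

Rule 1: /n/ after /m/ (labial) → [m]
Rule 1: /m/ after /tʃ/ (palatal) → [ɲ]
After rule 1: dummutʃɲugwolek
Rule 2: no segment meets the rule's conditions; no change.

[dummutʃɲugwolek]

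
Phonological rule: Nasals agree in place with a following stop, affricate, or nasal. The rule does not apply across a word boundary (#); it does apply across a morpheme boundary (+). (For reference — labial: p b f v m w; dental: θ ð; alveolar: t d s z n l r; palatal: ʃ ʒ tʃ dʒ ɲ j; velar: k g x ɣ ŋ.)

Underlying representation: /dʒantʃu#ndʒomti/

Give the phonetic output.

[dʒaɲtʃu#ɲdʒonti]

/n/ before /tʃ/ (palatal) → [ɲ]
/n/ before /dʒ/ (palatal) → [ɲ]
/m/ before /t/ (alveolar) → [n]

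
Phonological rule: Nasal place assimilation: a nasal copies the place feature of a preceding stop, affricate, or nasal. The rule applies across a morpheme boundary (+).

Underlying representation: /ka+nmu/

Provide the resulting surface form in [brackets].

[ka+nnu]

/m/ after /n/ (alveolar) → [n]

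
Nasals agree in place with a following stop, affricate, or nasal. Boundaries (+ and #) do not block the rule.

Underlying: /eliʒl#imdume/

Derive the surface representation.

/m/ before /d/ (alveolar) → [n]

[eliʒl#indume]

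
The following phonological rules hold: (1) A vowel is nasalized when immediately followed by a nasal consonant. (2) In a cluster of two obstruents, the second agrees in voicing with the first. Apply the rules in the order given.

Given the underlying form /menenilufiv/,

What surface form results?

Rule 1: /e/ before nasal /n/ → [ẽ]
Rule 1: /e/ before nasal /n/ → [ẽ]
After rule 1: mẽnẽnilufiv
Rule 2: no segment meets the rule's conditions; no change.

[mẽnẽnilufiv]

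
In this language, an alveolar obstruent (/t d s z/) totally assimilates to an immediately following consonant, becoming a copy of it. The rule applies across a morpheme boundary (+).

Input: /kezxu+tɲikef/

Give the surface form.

/z/ before /x/ → [x] (total assimilation)
/t/ before /ɲ/ → [ɲ] (total assimilation)

[kexxu+ɲɲikef]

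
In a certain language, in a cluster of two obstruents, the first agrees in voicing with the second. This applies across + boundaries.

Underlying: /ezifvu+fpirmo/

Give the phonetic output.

[ezivvu+fpirmo]

/f/ before /v/ (voiced) → [v]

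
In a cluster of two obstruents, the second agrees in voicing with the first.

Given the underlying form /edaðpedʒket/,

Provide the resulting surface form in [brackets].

/p/ after /ð/ (voiced) → [b]
/k/ after /dʒ/ (voiced) → [g]

[edaðbedʒget]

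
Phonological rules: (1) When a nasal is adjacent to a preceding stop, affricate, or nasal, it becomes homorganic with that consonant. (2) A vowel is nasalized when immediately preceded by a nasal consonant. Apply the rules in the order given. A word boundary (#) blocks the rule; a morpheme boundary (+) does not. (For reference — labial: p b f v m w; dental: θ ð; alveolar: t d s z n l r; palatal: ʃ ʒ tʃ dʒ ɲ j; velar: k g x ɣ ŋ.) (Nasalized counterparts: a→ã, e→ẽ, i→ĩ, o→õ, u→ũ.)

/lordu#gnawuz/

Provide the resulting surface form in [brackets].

[lordu#gŋãwuz]

Rule 1: /n/ after /g/ (velar) → [ŋ]
After rule 1: lordu#gŋawuz
Rule 2: /a/ after nasal /ŋ/ → [ã]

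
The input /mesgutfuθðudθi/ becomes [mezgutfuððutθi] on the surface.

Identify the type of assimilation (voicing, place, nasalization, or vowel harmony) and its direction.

voicing assimilation, regressive

/s/→[z] /θ/→[ð] /d/→[t].
Each target copies a feature from the following segment, so the direction is regressive.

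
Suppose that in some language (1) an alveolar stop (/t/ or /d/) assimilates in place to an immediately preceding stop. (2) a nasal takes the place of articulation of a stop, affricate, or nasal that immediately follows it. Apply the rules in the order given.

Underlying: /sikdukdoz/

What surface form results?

[sikgukgoz]

Rule 1: /d/ after /k/ (velar) → [g]
Rule 1: /d/ after /k/ (velar) → [g]
After rule 1: sikgukgoz
Rule 2: no segment meets the rule's conditions; no change.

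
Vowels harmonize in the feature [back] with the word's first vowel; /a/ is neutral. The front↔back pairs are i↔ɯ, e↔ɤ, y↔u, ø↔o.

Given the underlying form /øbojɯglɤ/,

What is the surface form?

/o/ harmonizes with /ø/ ([-back]) → [ø]
/ɯ/ harmonizes with /ø/ ([-back]) → [i]
/ɤ/ harmonizes with /ø/ ([-back]) → [e]

[øbøjigle]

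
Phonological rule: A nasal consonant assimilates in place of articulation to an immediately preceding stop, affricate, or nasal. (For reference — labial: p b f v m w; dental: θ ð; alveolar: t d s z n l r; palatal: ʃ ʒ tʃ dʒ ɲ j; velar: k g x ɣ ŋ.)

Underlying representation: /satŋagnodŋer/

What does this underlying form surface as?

/ŋ/ after /t/ (alveolar) → [n]
/n/ after /g/ (velar) → [ŋ]
/ŋ/ after /d/ (alveolar) → [n]

[satnagŋodner]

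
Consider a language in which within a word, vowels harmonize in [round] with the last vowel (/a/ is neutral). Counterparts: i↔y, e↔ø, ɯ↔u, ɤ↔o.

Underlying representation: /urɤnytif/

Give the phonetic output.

[ɯrɤnitif]

/u/ harmonizes with /i/ ([-round]) → [ɯ]
/y/ harmonizes with /i/ ([-round]) → [i]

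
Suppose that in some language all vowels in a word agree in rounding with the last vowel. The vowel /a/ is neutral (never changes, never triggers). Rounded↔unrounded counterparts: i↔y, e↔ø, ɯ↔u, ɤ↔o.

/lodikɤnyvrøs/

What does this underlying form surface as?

/i/ harmonizes with /ø/ ([+round]) → [y]
/ɤ/ harmonizes with /ø/ ([+round]) → [o]

[lodykonyvrøs]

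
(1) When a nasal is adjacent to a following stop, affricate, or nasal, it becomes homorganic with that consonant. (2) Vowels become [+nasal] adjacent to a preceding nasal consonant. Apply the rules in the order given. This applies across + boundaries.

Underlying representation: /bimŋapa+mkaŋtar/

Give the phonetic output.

Rule 1: /m/ before /ŋ/ (velar) → [ŋ]
Rule 1: /m/ before /k/ (velar) → [ŋ]
Rule 1: /ŋ/ before /t/ (alveolar) → [n]
After rule 1: biŋŋapa+ŋkantar
Rule 2: /a/ after nasal /ŋ/ → [ã]

[biŋŋãpa+ŋkantar]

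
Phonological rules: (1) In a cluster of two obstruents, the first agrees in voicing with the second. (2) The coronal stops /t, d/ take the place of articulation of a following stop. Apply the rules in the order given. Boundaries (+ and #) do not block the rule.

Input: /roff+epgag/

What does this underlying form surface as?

Rule 1: /p/ before /g/ (voiced) → [b]
After rule 1: roff+ebgag
Rule 2: no segment meets the rule's conditions; no change.

[roff+ebgag]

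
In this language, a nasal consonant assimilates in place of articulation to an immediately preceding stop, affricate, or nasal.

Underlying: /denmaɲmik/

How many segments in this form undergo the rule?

/m/ after /n/ (alveolar) → [n]
/m/ after /ɲ/ (palatal) → [ɲ]
2 segments change.

2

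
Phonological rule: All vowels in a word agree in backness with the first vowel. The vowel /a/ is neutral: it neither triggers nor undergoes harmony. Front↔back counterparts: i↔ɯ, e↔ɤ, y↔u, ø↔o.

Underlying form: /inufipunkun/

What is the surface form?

[inyfipynkyn]

/u/ harmonizes with /i/ ([-back]) → [y]
/u/ harmonizes with /i/ ([-back]) → [y]
/u/ harmonizes with /i/ ([-back]) → [y]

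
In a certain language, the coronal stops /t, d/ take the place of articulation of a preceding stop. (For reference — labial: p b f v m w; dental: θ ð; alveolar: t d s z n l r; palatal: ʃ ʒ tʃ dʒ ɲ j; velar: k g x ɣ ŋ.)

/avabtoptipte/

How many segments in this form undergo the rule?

3

/t/ after /b/ (labial) → [p]
/t/ after /p/ (labial) → [p]
/t/ after /p/ (labial) → [p]
3 segments change.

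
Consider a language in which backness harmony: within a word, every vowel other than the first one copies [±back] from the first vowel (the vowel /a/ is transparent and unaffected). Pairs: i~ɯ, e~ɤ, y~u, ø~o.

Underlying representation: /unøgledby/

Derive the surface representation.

/ø/ harmonizes with /u/ ([+back]) → [o]
/e/ harmonizes with /u/ ([+back]) → [ɤ]
/y/ harmonizes with /u/ ([+back]) → [u]

[unoglɤdbu]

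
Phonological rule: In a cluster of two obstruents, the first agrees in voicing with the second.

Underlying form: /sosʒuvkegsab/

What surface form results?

/s/ before /ʒ/ (voiced) → [z]
/v/ before /k/ (voiceless) → [f]
/g/ before /s/ (voiceless) → [k]

[sozʒufkeksab]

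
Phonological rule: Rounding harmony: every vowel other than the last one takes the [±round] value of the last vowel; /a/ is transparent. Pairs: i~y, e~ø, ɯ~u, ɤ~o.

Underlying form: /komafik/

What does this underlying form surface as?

/o/ harmonizes with /i/ ([-round]) → [ɤ]

[kɤmafik]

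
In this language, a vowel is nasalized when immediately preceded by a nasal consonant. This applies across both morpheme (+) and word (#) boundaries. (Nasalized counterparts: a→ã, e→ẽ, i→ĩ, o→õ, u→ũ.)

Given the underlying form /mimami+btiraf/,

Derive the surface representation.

[mĩmãmĩ+btiraf]

/i/ after nasal /m/ → [ĩ]
/a/ after nasal /m/ → [ã]
/i/ after nasal /m/ → [ĩ]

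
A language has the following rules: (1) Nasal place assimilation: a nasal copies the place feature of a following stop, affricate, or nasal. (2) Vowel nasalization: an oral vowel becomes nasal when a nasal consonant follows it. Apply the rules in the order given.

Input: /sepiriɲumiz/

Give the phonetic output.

Rule 1: no segment meets the rule's conditions; no change.
After rule 1: sepiriɲumiz
Rule 2: /i/ before nasal /ɲ/ → [ĩ]
Rule 2: /u/ before nasal /m/ → [ũ]

[sepirĩɲũmiz]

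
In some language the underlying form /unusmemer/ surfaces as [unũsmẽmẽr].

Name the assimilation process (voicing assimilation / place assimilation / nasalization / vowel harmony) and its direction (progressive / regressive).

nasalization, progressive

/u/→[ũ] /e/→[ẽ] /e/→[ẽ].
Each target copies a feature from the preceding segment, so the direction is progressive.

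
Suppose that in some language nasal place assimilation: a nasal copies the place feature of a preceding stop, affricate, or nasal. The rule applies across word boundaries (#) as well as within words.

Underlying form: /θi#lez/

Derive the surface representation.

no segment meets the rule's conditions; no change.

[θi#lez]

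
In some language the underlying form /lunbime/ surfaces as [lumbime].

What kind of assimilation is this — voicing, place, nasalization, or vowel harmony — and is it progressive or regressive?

/n/→[m].
Each target copies a feature from the following segment, so the direction is regressive.

place assimilation, regressive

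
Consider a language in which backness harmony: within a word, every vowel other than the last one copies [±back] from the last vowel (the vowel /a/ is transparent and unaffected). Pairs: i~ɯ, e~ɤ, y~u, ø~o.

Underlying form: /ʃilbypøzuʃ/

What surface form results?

[ʃɯlbupozuʃ]

/i/ harmonizes with /u/ ([+back]) → [ɯ]
/y/ harmonizes with /u/ ([+back]) → [u]
/ø/ harmonizes with /u/ ([+back]) → [o]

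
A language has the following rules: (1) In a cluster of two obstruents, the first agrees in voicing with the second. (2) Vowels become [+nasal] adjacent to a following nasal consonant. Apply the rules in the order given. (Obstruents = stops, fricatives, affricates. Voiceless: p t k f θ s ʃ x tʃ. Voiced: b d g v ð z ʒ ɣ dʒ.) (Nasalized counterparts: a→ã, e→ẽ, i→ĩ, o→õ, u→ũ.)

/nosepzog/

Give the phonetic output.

Rule 1: /p/ before /z/ (voiced) → [b]
After rule 1: nosebzog
Rule 2: no segment meets the rule's conditions; no change.

[nosebzog]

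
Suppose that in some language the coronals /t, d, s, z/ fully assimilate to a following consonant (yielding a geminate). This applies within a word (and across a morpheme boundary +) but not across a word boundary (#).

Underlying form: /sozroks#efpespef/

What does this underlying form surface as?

/z/ before /r/ → [r] (total assimilation)
/s/ before /p/ → [p] (total assimilation)

[sorroks#efpeppef]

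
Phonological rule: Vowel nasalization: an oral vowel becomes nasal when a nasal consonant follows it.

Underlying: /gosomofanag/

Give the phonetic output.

[gosõmofãnag]

/o/ before nasal /m/ → [õ]
/a/ before nasal /n/ → [ã]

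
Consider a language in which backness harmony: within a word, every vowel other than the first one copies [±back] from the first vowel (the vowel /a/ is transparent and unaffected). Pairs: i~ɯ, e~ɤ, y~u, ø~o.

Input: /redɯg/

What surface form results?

/ɯ/ harmonizes with /e/ ([-back]) → [i]

[redig]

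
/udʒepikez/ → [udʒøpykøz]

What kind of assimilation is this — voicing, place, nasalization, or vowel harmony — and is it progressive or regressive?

/e/→[ø] /i/→[y] /e/→[ø].
Vowels agree with the first vowel, so the harmony is progressive.

vowel harmony, progressive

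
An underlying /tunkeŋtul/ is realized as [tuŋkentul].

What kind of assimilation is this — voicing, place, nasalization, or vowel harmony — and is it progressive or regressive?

/n/→[ŋ] /ŋ/→[n].
Each target copies a feature from the following segment, so the direction is regressive.

place assimilation, regressive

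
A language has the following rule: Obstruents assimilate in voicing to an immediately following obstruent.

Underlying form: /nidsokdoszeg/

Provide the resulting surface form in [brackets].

/d/ before /s/ (voiceless) → [t]
/k/ before /d/ (voiced) → [g]
/s/ before /z/ (voiced) → [z]

[nitsogdozzeg]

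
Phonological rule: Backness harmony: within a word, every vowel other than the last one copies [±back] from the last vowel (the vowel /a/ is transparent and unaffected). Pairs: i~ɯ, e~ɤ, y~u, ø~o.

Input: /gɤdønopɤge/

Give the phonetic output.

[gedønøpege]

/ɤ/ harmonizes with /e/ ([-back]) → [e]
/o/ harmonizes with /e/ ([-back]) → [ø]
/ɤ/ harmonizes with /e/ ([-back]) → [e]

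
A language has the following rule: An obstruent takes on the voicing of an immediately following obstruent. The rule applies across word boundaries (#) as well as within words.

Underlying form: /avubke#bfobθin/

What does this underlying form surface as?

/b/ before /k/ (voiceless) → [p]
/b/ before /f/ (voiceless) → [p]
/b/ before /θ/ (voiceless) → [p]

[avupke#pfopθin]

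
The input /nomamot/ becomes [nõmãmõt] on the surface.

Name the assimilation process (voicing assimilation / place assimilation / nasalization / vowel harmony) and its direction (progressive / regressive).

nasalization, progressive

/o/→[õ] /a/→[ã] /o/→[õ].
Each target copies a feature from the preceding segment, so the direction is progressive.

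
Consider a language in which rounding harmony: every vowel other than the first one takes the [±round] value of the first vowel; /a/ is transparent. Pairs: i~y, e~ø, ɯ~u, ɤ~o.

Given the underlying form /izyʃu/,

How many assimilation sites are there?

/y/ harmonizes with /i/ ([-round]) → [i]
/u/ harmonizes with /i/ ([-round]) → [ɯ]
2 segments change.

2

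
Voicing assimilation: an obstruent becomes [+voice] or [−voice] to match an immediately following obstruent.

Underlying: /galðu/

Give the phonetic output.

no segment meets the rule's conditions; no change.

[galðu]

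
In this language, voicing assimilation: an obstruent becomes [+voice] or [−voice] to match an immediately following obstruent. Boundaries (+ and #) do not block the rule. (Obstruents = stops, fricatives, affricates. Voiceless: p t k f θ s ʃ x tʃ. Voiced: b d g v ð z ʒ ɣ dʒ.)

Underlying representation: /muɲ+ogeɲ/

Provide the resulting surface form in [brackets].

[muɲ+ogeɲ]

no segment meets the rule's conditions; no change.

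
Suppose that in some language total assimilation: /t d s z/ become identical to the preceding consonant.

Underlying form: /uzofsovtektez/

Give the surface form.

/s/ after /f/ → [f] (total assimilation)
/t/ after /v/ → [v] (total assimilation)
/t/ after /k/ → [k] (total assimilation)

[uzoffovvekkez]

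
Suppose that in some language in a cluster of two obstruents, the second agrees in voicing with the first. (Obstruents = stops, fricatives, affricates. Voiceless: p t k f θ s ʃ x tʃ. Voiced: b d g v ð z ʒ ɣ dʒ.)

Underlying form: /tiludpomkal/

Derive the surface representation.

/p/ after /d/ (voiced) → [b]

[tiludbomkal]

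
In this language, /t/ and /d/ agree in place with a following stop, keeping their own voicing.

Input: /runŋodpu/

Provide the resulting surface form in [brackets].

/d/ before /p/ (labial) → [b]

[runŋobpu]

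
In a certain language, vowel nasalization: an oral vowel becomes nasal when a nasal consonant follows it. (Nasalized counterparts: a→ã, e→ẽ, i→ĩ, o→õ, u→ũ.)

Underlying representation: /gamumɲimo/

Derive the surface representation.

[gãmũmɲĩmo]

/a/ before nasal /m/ → [ã]
/u/ before nasal /m/ → [ũ]
/i/ before nasal /m/ → [ĩ]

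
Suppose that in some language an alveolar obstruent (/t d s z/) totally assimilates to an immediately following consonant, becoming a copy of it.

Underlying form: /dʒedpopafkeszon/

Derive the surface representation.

[dʒeppopafkezzon]

/d/ before /p/ → [p] (total assimilation)
/s/ before /z/ → [z] (total assimilation)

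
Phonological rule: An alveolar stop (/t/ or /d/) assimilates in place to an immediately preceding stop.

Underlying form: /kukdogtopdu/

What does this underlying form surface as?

[kukgogkopbu]

/d/ after /k/ (velar) → [g]
/t/ after /g/ (velar) → [k]
/d/ after /p/ (labial) → [b]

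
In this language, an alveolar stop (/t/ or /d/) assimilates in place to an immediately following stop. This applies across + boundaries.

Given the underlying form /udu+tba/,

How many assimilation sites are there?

/t/ before /b/ (labial) → [p]
1 segment changes.

1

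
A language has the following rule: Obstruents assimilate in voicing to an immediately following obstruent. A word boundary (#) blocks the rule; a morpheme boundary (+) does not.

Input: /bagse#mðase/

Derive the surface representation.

[bakse#mðase]

/g/ before /s/ (voiceless) → [k]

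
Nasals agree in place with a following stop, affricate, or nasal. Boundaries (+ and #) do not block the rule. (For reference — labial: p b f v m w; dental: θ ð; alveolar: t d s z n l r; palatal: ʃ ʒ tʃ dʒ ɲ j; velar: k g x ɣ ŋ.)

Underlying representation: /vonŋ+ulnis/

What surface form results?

[voŋŋ+ulnis]

/n/ before /ŋ/ (velar) → [ŋ]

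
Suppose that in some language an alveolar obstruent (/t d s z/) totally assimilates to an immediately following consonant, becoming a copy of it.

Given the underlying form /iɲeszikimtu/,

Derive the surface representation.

/s/ before /z/ → [z] (total assimilation)

[iɲezzikimtu]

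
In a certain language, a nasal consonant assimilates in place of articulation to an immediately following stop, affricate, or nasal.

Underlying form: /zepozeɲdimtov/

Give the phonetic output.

[zepozendintov]

/ɲ/ before /d/ (alveolar) → [n]
/m/ before /t/ (alveolar) → [n]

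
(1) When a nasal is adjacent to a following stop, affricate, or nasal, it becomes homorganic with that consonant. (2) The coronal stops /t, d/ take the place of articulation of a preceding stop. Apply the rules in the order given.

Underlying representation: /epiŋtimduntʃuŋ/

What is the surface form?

Rule 1: /ŋ/ before /t/ (alveolar) → [n]
Rule 1: /m/ before /d/ (alveolar) → [n]
Rule 1: /n/ before /tʃ/ (palatal) → [ɲ]
After rule 1: epintinduɲtʃuŋ
Rule 2: no segment meets the rule's conditions; no change.

[epintinduɲtʃuŋ]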